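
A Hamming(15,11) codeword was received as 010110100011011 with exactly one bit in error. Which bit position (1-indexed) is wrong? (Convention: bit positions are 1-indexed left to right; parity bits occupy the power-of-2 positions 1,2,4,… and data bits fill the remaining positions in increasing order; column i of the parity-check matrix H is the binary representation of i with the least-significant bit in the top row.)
Syndrome s = H · r^T (mod 2), r = 010110100011011:
  s[0] = (101010101010101)·(010110100011011) mod 2 = 0+0+0+0+1+0+1+0+0+0+1+0+0+0+1 mod 2 = 0
  s[1] = (011001100110011)·(010110100011011) mod 2 = 0+1+0+0+0+0+1+0+0+0+1+0+0+1+1 mod 2 = 1
  s[2] = (000111100001111)·(010110100011011) mod 2 = 0+0+0+1+1+0+1+0+0+0+0+1+0+1+1 mod 2 = 0
  s[3] = (000000011111111)·(010110100011011) mod 2 = 0+0+0+0+0+0+0+0+0+0+1+1+0+1+1 mod 2 = 0
Syndrome = 0100
Column i of H is the binary representation of i, so the syndrome is the binary index of the flipped bit.
Read s = 0100 with s[0] as LSB: 0·2^0 + 1·2^1 + 0·2^2 + 0·2^3 = 2.
Error is at bit position 2.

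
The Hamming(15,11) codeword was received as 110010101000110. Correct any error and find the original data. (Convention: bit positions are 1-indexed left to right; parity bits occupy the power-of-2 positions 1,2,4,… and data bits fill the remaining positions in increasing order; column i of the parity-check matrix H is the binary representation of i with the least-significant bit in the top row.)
Syndrome s = H · r^T (mod 2), r = 110010101000110:
  s[0] = (101010101010101)·(110010101000110) mod 2 = 1+0+0+0+1+0+1+0+1+0+0+0+1+0+0 mod 2 = 1
  s[1] = (011001100110011)·(110010101000110) mod 2 = 0+1+0+0+0+0+1+0+0+0+0+0+0+1+0 mod 2 = 1
  s[2] = (000111100001111)·(110010101000110) mod 2 = 0+0+0+0+1+0+1+0+0+0+0+0+1+1+0 mod 2 = 0
  s[3] = (000000011111111)·(110010101000110) mod 2 = 0+0+0+0+0+0+0+0+1+0+0+0+1+1+0 mod 2 = 1
Syndrome = 1101
Column 11 of H equals this syndrome → error at bit 11 (1-indexed).
Flip bit 11: 110010101000110 → 110010101010110
Extract data bits at positions {3,5,6,7,9,10,11,12,13,14,15}: 01011010110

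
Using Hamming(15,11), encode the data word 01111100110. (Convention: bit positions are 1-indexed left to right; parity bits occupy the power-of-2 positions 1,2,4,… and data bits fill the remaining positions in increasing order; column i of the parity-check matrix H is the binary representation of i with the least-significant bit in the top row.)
Codeword c = d · G (mod 2), d = 01111100110:
  c[0] = d·G[:,0] = (01111100110)·(11011010101) mod 2 = 0+1+0+1+1+0+0+0+1+0+0 mod 2 = 0
  c[1] = d·G[:,1] = (01111100110)·(10110110011) mod 2 = 0+0+1+1+0+1+0+0+0+1+0 mod 2 = 0
  c[2] = d·G[:,2] = (01111100110)·(10000000000) mod 2 = 0+0+0+0+0+0+0+0+0+0+0 mod 2 = 0
  c[3] = d·G[:,3] = (01111100110)·(01110001111) mod 2 = 0+1+1+1+0+0+0+0+1+1+0 mod 2 = 1
  c[4] = d·G[:,4] = (01111100110)·(01000000000) mod 2 = 0+1+0+0+0+0+0+0+0+0+0 mod 2 = 1
  c[5] = d·G[:,5] = (01111100110)·(00100000000) mod 2 = 0+0+1+0+0+0+0+0+0+0+0 mod 2 = 1
  c[6] = d·G[:,6] = (01111100110)·(00010000000) mod 2 = 0+0+0+1+0+0+0+0+0+0+0 mod 2 = 1
  c[7] = d·G[:,7] = (01111100110)·(00001111111) mod 2 = 0+0+0+0+1+1+0+0+1+1+0 mod 2 = 0
  c[8] = d·G[:,8] = (01111100110)·(00001000000) mod 2 = 0+0+0+0+1+0+0+0+0+0+0 mod 2 = 1
  c[9] = d·G[:,9] = (01111100110)·(00000100000) mod 2 = 0+0+0+0+0+1+0+0+0+0+0 mod 2 = 1
  c[10] = d·G[:,10] = (01111100110)·(00000010000) mod 2 = 0+0+0+0+0+0+0+0+0+0+0 mod 2 = 0
  c[11] = d·G[:,11] = (01111100110)·(00000001000) mod 2 = 0+0+0+0+0+0+0+0+0+0+0 mod 2 = 0
  c[12] = d·G[:,12] = (01111100110)·(00000000100) mod 2 = 0+0+0+0+0+0+0+0+1+0+0 mod 2 = 1
  c[13] = d·G[:,13] = (01111100110)·(00000000010) mod 2 = 0+0+0+0+0+0+0+0+0+1+0 mod 2 = 1
  c[14] = d·G[:,14] = (01111100110)·(00000000001) mod 2 = 0+0+0+0+0+0+0+0+0+0+0 mod 2 = 0
Codeword = 000111101100110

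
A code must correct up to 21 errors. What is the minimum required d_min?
Correcting t errors requires d_min ≥ 2t + 1 = 2·21 + 1 = 43.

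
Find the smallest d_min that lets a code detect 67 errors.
Detecting e errors requires d_min ≥ e + 1 = 67 + 1 = 68.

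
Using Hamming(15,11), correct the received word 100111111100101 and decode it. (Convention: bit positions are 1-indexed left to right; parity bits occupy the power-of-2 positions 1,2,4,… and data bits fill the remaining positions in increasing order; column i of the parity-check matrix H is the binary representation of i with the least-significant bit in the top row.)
Syndrome s = H · r^T (mod 2), r = 100111111100101:
  s[0] = (101010101010101)·(100111111100101) mod 2 = 1+0+0+0+1+0+1+0+1+0+0+0+1+0+1 mod 2 = 0
  s[1] = (011001100110011)·(100111111100101) mod 2 = 0+0+0+0+0+1+1+0+0+1+0+0+0+0+1 mod 2 = 0
  s[2] = (000111100001111)·(100111111100101) mod 2 = 0+0+0+1+1+1+1+0+0+0+0+0+1+0+1 mod 2 = 0
  s[3] = (000000011111111)·(100111111100101) mod 2 = 0+0+0+0+0+0+0+1+1+1+0+0+1+0+1 mod 2 = 1
Syndrome = 0001
Column 8 of H equals this syndrome → error at bit 8 (1-indexed).
Flip bit 8: 100111111100101 → 100111101100101
Extract data bits at positions {3,5,6,7,9,10,11,12,13,14,15}: 01111100101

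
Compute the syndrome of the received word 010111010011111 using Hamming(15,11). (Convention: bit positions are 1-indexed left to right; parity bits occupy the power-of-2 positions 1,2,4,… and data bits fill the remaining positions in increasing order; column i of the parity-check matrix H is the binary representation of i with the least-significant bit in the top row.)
Syndrome s = H · r^T (mod 2), r = 010111010011111:
  s[0] = (101010101010101)·(010111010011111) mod 2 = 0+0+0+0+1+0+0+0+0+0+1+0+1+0+1 mod 2 = 0
  s[1] = (011001100110011)·(010111010011111) mod 2 = 0+1+0+0+0+1+0+0+0+0+1+0+0+1+1 mod 2 = 1
  s[2] = (000111100001111)·(010111010011111) mod 2 = 0+0+0+1+1+1+0+0+0+0+0+1+1+1+1 mod 2 = 1
  s[3] = (000000011111111)·(010111010011111) mod 2 = 0+0+0+0+0+0+0+1+0+0+1+1+1+1+1 mod 2 = 0
Syndrome = 0110
Non-zero syndrome: error at position 6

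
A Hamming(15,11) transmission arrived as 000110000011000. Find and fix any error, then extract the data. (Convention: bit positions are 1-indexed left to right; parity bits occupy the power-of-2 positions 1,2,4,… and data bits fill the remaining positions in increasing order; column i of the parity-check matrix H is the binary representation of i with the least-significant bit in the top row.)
Syndrome s = H · r^T (mod 2), r = 000110000011000:
  s[0] = (101010101010101)·(000110000011000) mod 2 = 0+0+0+0+1+0+0+0+0+0+1+0+0+0+0 mod 2 = 0
  s[1] = (011001100110011)·(000110000011000) mod 2 = 0+0+0+0+0+0+0+0+0+0+1+0+0+0+0 mod 2 = 1
  s[2] = (000111100001111)·(000110000011000) mod 2 = 0+0+0+1+1+0+0+0+0+0+0+1+0+0+0 mod 2 = 1
  s[3] = (000000011111111)·(000110000011000) mod 2 = 0+0+0+0+0+0+0+0+0+0+1+1+0+0+0 mod 2 = 0
Syndrome = 0110
Column 6 of H equals this syndrome → error at bit 6 (1-indexed).
Flip bit 6: 000110000011000 → 000111000011000
Extract data bits at positions {3,5,6,7,9,10,11,12,13,14,15}: 01100011000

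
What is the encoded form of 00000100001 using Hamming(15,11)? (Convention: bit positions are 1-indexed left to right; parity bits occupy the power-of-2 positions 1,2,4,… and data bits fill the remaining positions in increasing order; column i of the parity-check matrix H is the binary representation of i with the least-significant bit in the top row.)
Codeword c = d · G (mod 2), d = 00000100001:
  c[0] = d·G[:,0] = (00000100001)·(11011010101) mod 2 = 0+0+0+0+0+0+0+0+0+0+1 mod 2 = 1
  c[1] = d·G[:,1] = (00000100001)·(10110110011) mod 2 = 0+0+0+0+0+1+0+0+0+0+1 mod 2 = 0
  c[2] = d·G[:,2] = (00000100001)·(10000000000) mod 2 = 0+0+0+0+0+0+0+0+0+0+0 mod 2 = 0
  c[3] = d·G[:,3] = (00000100001)·(01110001111) mod 2 = 0+0+0+0+0+0+0+0+0+0+1 mod 2 = 1
  c[4] = d·G[:,4] = (00000100001)·(01000000000) mod 2 = 0+0+0+0+0+0+0+0+0+0+0 mod 2 = 0
  c[5] = d·G[:,5] = (00000100001)·(00100000000) mod 2 = 0+0+0+0+0+0+0+0+0+0+0 mod 2 = 0
  c[6] = d·G[:,6] = (00000100001)·(00010000000) mod 2 = 0+0+0+0+0+0+0+0+0+0+0 mod 2 = 0
  c[7] = d·G[:,7] = (00000100001)·(00001111111) mod 2 = 0+0+0+0+0+1+0+0+0+0+1 mod 2 = 0
  c[8] = d·G[:,8] = (00000100001)·(00001000000) mod 2 = 0+0+0+0+0+0+0+0+0+0+0 mod 2 = 0
  c[9] = d·G[:,9] = (00000100001)·(00000100000) mod 2 = 0+0+0+0+0+1+0+0+0+0+0 mod 2 = 1
  c[10] = d·G[:,10] = (00000100001)·(00000010000) mod 2 = 0+0+0+0+0+0+0+0+0+0+0 mod 2 = 0
  c[11] = d·G[:,11] = (00000100001)·(00000001000) mod 2 = 0+0+0+0+0+0+0+0+0+0+0 mod 2 = 0
  c[12] = d·G[:,12] = (00000100001)·(00000000100) mod 2 = 0+0+0+0+0+0+0+0+0+0+0 mod 2 = 0
  c[13] = d·G[:,13] = (00000100001)·(00000000010) mod 2 = 0+0+0+0+0+0+0+0+0+0+0 mod 2 = 0
  c[14] = d·G[:,14] = (00000100001)·(00000000001) mod 2 = 0+0+0+0+0+0+0+0+0+0+1 mod 2 = 1
Codeword = 100100000100001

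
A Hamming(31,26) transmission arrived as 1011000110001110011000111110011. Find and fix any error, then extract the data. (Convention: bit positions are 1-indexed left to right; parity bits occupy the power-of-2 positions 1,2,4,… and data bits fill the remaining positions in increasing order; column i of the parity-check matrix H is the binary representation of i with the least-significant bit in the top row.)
Syndrome s = H · r^T (mod 2), r = 1011000110001110011000111110011:
  s[0] = (1010101010101010101010101010101)·(1011000110001110011000111110011) mod 2 = 1+0+1+0+0+0+0+0+1+0+0+0+1+0+1+0+0+0+1+0+0+0+1+0+1+0+1+0+0+0+1 mod 2 = 0
  s[1] = (0110011001100110011001100110011)·(1011000110001110011000111110011) mod 2 = 0+0+1+0+0+0+0+0+0+0+0+0+0+1+1+0+0+1+1+0+0+0+1+0+0+1+1+0+0+1+1 mod 2 = 0
  s[2] = (0001111000011110000111100001111)·(1011000110001110011000111110011) mod 2 = 0+0+0+1+0+0+0+0+0+0+0+0+1+1+1+0+0+0+0+0+0+0+1+0+0+0+0+0+0+1+1 mod 2 = 1
  s[3] = (0000000111111110000000011111111)·(1011000110001110011000111110011) mod 2 = 0+0+0+0+0+0+0+1+1+0+0+0+1+1+1+0+0+0+0+0+0+0+0+1+1+1+1+0+0+1+1 mod 2 = 1
  s[4] = (0000000000000001111111111111111)·(1011000110001110011000111110011) mod 2 = 0+0+0+0+0+0+0+0+0+0+0+0+0+0+0+0+0+1+1+0+0+0+1+1+1+1+1+0+0+1+1 mod 2 = 1
Syndrome = 00111
Column 28 of H equals this syndrome → error at bit 28 (1-indexed).
Flip bit 28: 1011000110001110011000111110011 → 1011000110001110011000111111011
Extract data bits at positions {3,5,6,7,9,10,11,12,13,14,15,17,18,19,20,21,22,23,24,25,26,27,28,29,30,31}: 10001000111011000111111011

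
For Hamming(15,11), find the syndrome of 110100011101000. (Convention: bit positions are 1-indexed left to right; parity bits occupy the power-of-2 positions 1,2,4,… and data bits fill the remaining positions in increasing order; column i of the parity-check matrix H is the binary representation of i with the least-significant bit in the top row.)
Syndrome s = H · r^T (mod 2), r = 110100011101000:
  s[0] = (101010101010101)·(110100011101000) mod 2 = 1+0+0+0+0+0+0+0+1+0+0+0+0+0+0 mod 2 = 0
  s[1] = (011001100110011)·(110100011101000) mod 2 = 0+1+0+0+0+0+0+0+0+1+0+0+0+0+0 mod 2 = 0
  s[2] = (000111100001111)·(110100011101000) mod 2 = 0+0+0+1+0+0+0+0+0+0+0+1+0+0+0 mod 2 = 0
  s[3] = (000000011111111)·(110100011101000) mod 2 = 0+0+0+0+0+0+0+1+1+1+0+1+0+0+0 mod 2 = 0
Syndrome = 0000
s = 0: no error detected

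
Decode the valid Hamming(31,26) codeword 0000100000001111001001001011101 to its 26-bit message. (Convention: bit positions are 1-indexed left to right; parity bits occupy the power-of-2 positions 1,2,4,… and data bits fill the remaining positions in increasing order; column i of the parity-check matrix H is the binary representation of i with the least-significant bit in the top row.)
Parity bits occupy power-of-2 positions; data bits are at positions {3,5,6,7,9,10,11,12,13,14,15,17,18,19,20,21,22,23,24,25,26,27,28,29,30,31} (1-indexed).
Extract: c[3]=0 c[5]=1 c[6]=0 c[7]=0 c[9]=0 c[10]=0 c[11]=0 c[12]=0 c[13]=1 c[14]=1 c[15]=1 c[17]=0 c[18]=0 c[19]=1 c[20]=0 c[21]=0 c[22]=1 c[23]=0 c[24]=0 c[25]=1 c[26]=0 c[27]=1 c[28]=1 c[29]=1 c[30]=0 c[31]=1
Data = 01000000111001001001011101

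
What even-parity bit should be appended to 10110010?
Sum of data bits: 1+0+1+1+0+0+1+0 = 4.
4 mod 2 = 0, so parity bit = 0.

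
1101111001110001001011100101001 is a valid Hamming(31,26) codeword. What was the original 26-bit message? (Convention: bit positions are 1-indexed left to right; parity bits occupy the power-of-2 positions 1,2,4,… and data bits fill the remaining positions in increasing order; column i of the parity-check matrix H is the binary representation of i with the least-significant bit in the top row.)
Parity bits occupy power-of-2 positions; data bits are at positions {3,5,6,7,9,10,11,12,13,14,15,17,18,19,20,21,22,23,24,25,26,27,28,29,30,31} (1-indexed).
Extract: c[3]=0 c[5]=1 c[6]=1 c[7]=1 c[9]=0 c[10]=1 c[11]=1 c[12]=1 c[13]=0 c[14]=0 c[15]=0 c[17]=0 c[18]=0 c[19]=1 c[20]=0 c[21]=1 c[22]=1 c[23]=1 c[24]=0 c[25]=0 c[26]=1 c[27]=0 c[28]=1 c[29]=0 c[30]=0 c[31]=1
Data = 01110111000001011100101001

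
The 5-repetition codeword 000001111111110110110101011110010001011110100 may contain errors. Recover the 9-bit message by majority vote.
Split into 5-bit blocks and majority-vote each:
  block 1 = 00000: 0 ones, 5 zeros → 0
  block 2 = 11111: 5 ones, 0 zeros → 1
  block 3 = 11110: 4 ones, 1 zeros → 1
  block 4 = 11011: 4 ones, 1 zeros → 1
  block 5 = 01010: 2 ones, 3 zeros → 0
  block 6 = 11110: 4 ones, 1 zeros → 1
  block 7 = 01000: 1 ones, 4 zeros → 0
  block 8 = 10111: 4 ones, 1 zeros → 1
  block 9 = 10100: 2 ones, 3 zeros → 0
Decoded = 011101010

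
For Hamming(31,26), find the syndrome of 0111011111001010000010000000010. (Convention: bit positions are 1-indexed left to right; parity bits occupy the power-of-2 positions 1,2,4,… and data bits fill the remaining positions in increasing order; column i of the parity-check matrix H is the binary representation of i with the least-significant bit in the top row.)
Syndrome s = H · r^T (mod 2), r = 0111011111001010000010000000010:
  s[0] = (1010101010101010101010101010101)·(0111011111001010000010000000010) mod 2 = 0+0+1+0+0+0+1+0+1+0+0+0+1+0+1+0+0+0+0+0+1+0+0+0+0+0+0+0+0+0+0 mod 2 = 0
  s[1] = (0110011001100110011001100110011)·(0111011111001010000010000000010) mod 2 = 0+1+1+0+0+1+1+0+0+1+0+0+0+0+1+0+0+0+0+0+0+0+0+0+0+0+0+0+0+1+0 mod 2 = 1
  s[2] = (0001111000011110000111100001111)·(0111011111001010000010000000010) mod 2 = 0+0+0+1+0+1+1+0+0+0+0+0+1+0+1+0+0+0+0+0+1+0+0+0+0+0+0+0+0+1+0 mod 2 = 1
  s[3] = (0000000111111110000000011111111)·(0111011111001010000010000000010) mod 2 = 0+0+0+0+0+0+0+1+1+1+0+0+1+0+1+0+0+0+0+0+0+0+0+0+0+0+0+0+0+1+0 mod 2 = 0
  s[4] = (0000000000000001111111111111111)·(0111011111001010000010000000010) mod 2 = 0+0+0+0+0+0+0+0+0+0+0+0+0+0+0+0+0+0+0+0+1+0+0+0+0+0+0+0+0+1+0 mod 2 = 0
Syndrome = 01100
Non-zero syndrome: error at position 6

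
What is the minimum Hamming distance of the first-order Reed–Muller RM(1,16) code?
d_min = 32768 (RM(1,16) has length 65536 and minimum distance 2^(m−1) = 32768).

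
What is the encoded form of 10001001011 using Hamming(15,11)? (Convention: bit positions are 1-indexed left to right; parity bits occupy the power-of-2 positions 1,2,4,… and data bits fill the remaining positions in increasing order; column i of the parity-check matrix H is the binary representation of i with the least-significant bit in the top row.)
Codeword c = d · G (mod 2), d = 10001001011:
  c[0] = d·G[:,0] = (10001001011)·(11011010101) mod 2 = 1+0+0+0+1+0+0+0+0+0+1 mod 2 = 1
  c[1] = d·G[:,1] = (10001001011)·(10110110011) mod 2 = 1+0+0+0+0+0+0+0+0+1+1 mod 2 = 1
  c[2] = d·G[:,2] = (10001001011)·(10000000000) mod 2 = 1+0+0+0+0+0+0+0+0+0+0 mod 2 = 1
  c[3] = d·G[:,3] = (10001001011)·(01110001111) mod 2 = 0+0+0+0+0+0+0+1+0+1+1 mod 2 = 1
  c[4] = d·G[:,4] = (10001001011)·(01000000000) mod 2 = 0+0+0+0+0+0+0+0+0+0+0 mod 2 = 0
  c[5] = d·G[:,5] = (10001001011)·(00100000000) mod 2 = 0+0+0+0+0+0+0+0+0+0+0 mod 2 = 0
  c[6] = d·G[:,6] = (10001001011)·(00010000000) mod 2 = 0+0+0+0+0+0+0+0+0+0+0 mod 2 = 0
  c[7] = d·G[:,7] = (10001001011)·(00001111111) mod 2 = 0+0+0+0+1+0+0+1+0+1+1 mod 2 = 0
  c[8] = d·G[:,8] = (10001001011)·(00001000000) mod 2 = 0+0+0+0+1+0+0+0+0+0+0 mod 2 = 1
  c[9] = d·G[:,9] = (10001001011)·(00000100000) mod 2 = 0+0+0+0+0+0+0+0+0+0+0 mod 2 = 0
  c[10] = d·G[:,10] = (10001001011)·(00000010000) mod 2 = 0+0+0+0+0+0+0+0+0+0+0 mod 2 = 0
  c[11] = d·G[:,11] = (10001001011)·(00000001000) mod 2 = 0+0+0+0+0+0+0+1+0+0+0 mod 2 = 1
  c[12] = d·G[:,12] = (10001001011)·(00000000100) mod 2 = 0+0+0+0+0+0+0+0+0+0+0 mod 2 = 0
  c[13] = d·G[:,13] = (10001001011)·(00000000010) mod 2 = 0+0+0+0+0+0+0+0+0+1+0 mod 2 = 1
  c[14] = d·G[:,14] = (10001001011)·(00000000001) mod 2 = 0+0+0+0+0+0+0+0+0+0+1 mod 2 = 1
Codeword = 111100001001011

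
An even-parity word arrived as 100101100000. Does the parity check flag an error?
Sum of received bits: 1+0+0+1+0+1+1+0+0+0+0+0 = 4; 4 mod 2 = 0. Result is 0 → no error detected.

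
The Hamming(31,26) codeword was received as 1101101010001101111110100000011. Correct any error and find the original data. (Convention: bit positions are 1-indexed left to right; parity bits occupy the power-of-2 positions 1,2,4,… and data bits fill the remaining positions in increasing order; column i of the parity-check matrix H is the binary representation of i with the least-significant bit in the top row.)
Syndrome s = H · r^T (mod 2), r = 1101101010001101111110100000011:
  s[0] = (1010101010101010101010101010101)·(1101101010001101111110100000011) mod 2 = 1+0+0+0+1+0+1+0+1+0+0+0+1+0+0+0+1+0+1+0+1+0+1+0+0+0+0+0+0+0+1 mod 2 = 0
  s[1] = (0110011001100110011001100110011)·(1101101010001101111110100000011) mod 2 = 0+1+0+0+0+0+1+0+0+0+0+0+0+1+0+0+0+1+1+0+0+0+1+0+0+0+0+0+0+1+1 mod 2 = 0
  s[2] = (0001111000011110000111100001111)·(1101101010001101111110100000011) mod 2 = 0+0+0+1+1+0+1+0+0+0+0+0+1+1+0+0+0+0+0+1+1+0+1+0+0+0+0+0+0+1+1 mod 2 = 0
  s[3] = (0000000111111110000000011111111)·(1101101010001101111110100000011) mod 2 = 0+0+0+0+0+0+0+0+1+0+0+0+1+1+0+0+0+0+0+0+0+0+0+0+0+0+0+0+0+1+1 mod 2 = 1
  s[4] = (0000000000000001111111111111111)·(1101101010001101111110100000011) mod 2 = 0+0+0+0+0+0+0+0+0+0+0+0+0+0+0+1+1+1+1+1+1+0+1+0+0+0+0+0+0+1+1 mod 2 = 1
Syndrome = 00011
Column 24 of H equals this syndrome → error at bit 24 (1-indexed).
Flip bit 24: 1101101010001101111110100000011 → 1101101010001101111110110000011
Extract data bits at positions {3,5,6,7,9,10,11,12,13,14,15,17,18,19,20,21,22,23,24,25,26,27,28,29,30,31}: 01011000110111110110000011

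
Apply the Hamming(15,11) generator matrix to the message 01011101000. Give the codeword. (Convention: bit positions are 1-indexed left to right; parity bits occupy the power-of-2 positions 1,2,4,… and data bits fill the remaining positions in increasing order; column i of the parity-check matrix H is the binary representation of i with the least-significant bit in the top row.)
Codeword c = d · G (mod 2), d = 01011101000:
  c[0] = d·G[:,0] = (01011101000)·(11011010101) mod 2 = 0+1+0+1+1+0+0+0+0+0+0 mod 2 = 1
  c[1] = d·G[:,1] = (01011101000)·(10110110011) mod 2 = 0+0+0+1+0+1+0+0+0+0+0 mod 2 = 0
  c[2] = d·G[:,2] = (01011101000)·(10000000000) mod 2 = 0+0+0+0+0+0+0+0+0+0+0 mod 2 = 0
  c[3] = d·G[:,3] = (01011101000)·(01110001111) mod 2 = 0+1+0+1+0+0+0+1+0+0+0 mod 2 = 1
  c[4] = d·G[:,4] = (01011101000)·(01000000000) mod 2 = 0+1+0+0+0+0+0+0+0+0+0 mod 2 = 1
  c[5] = d·G[:,5] = (01011101000)·(00100000000) mod 2 = 0+0+0+0+0+0+0+0+0+0+0 mod 2 = 0
  c[6] = d·G[:,6] = (01011101000)·(00010000000) mod 2 = 0+0+0+1+0+0+0+0+0+0+0 mod 2 = 1
  c[7] = d·G[:,7] = (01011101000)·(00001111111) mod 2 = 0+0+0+0+1+1+0+1+0+0+0 mod 2 = 1
  c[8] = d·G[:,8] = (01011101000)·(00001000000) mod 2 = 0+0+0+0+1+0+0+0+0+0+0 mod 2 = 1
  c[9] = d·G[:,9] = (01011101000)·(00000100000) mod 2 = 0+0+0+0+0+1+0+0+0+0+0 mod 2 = 1
  c[10] = d·G[:,10] = (01011101000)·(00000010000) mod 2 = 0+0+0+0+0+0+0+0+0+0+0 mod 2 = 0
  c[11] = d·G[:,11] = (01011101000)·(00000001000) mod 2 = 0+0+0+0+0+0+0+1+0+0+0 mod 2 = 1
  c[12] = d·G[:,12] = (01011101000)·(00000000100) mod 2 = 0+0+0+0+0+0+0+0+0+0+0 mod 2 = 0
  c[13] = d·G[:,13] = (01011101000)·(00000000010) mod 2 = 0+0+0+0+0+0+0+0+0+0+0 mod 2 = 0
  c[14] = d·G[:,14] = (01011101000)·(00000000001) mod 2 = 0+0+0+0+0+0+0+0+0+0+0 mod 2 = 0
Codeword = 100110111101000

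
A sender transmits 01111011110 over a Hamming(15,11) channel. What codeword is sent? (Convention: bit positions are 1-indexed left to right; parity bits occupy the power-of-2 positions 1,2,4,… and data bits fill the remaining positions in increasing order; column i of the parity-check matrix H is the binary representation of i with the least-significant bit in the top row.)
Codeword c = d · G (mod 2), d = 01111011110:
  c[0] = d·G[:,0] = (01111011110)·(11011010101) mod 2 = 0+1+0+1+1+0+1+0+1+0+0 mod 2 = 1
  c[1] = d·G[:,1] = (01111011110)·(10110110011) mod 2 = 0+0+1+1+0+0+1+0+0+1+0 mod 2 = 0
  c[2] = d·G[:,2] = (01111011110)·(10000000000) mod 2 = 0+0+0+0+0+0+0+0+0+0+0 mod 2 = 0
  c[3] = d·G[:,3] = (01111011110)·(01110001111) mod 2 = 0+1+1+1+0+0+0+1+1+1+0 mod 2 = 0
  c[4] = d·G[:,4] = (01111011110)·(01000000000) mod 2 = 0+1+0+0+0+0+0+0+0+0+0 mod 2 = 1
  c[5] = d·G[:,5] = (01111011110)·(00100000000) mod 2 = 0+0+1+0+0+0+0+0+0+0+0 mod 2 = 1
  c[6] = d·G[:,6] = (01111011110)·(00010000000) mod 2 = 0+0+0+1+0+0+0+0+0+0+0 mod 2 = 1
  c[7] = d·G[:,7] = (01111011110)·(00001111111) mod 2 = 0+0+0+0+1+0+1+1+1+1+0 mod 2 = 1
  c[8] = d·G[:,8] = (01111011110)·(00001000000) mod 2 = 0+0+0+0+1+0+0+0+0+0+0 mod 2 = 1
  c[9] = d·G[:,9] = (01111011110)·(00000100000) mod 2 = 0+0+0+0+0+0+0+0+0+0+0 mod 2 = 0
  c[10] = d·G[:,10] = (01111011110)·(00000010000) mod 2 = 0+0+0+0+0+0+1+0+0+0+0 mod 2 = 1
  c[11] = d·G[:,11] = (01111011110)·(00000001000) mod 2 = 0+0+0+0+0+0+0+1+0+0+0 mod 2 = 1
  c[12] = d·G[:,12] = (01111011110)·(00000000100) mod 2 = 0+0+0+0+0+0+0+0+1+0+0 mod 2 = 1
  c[13] = d·G[:,13] = (01111011110)·(00000000010) mod 2 = 0+0+0+0+0+0+0+0+0+1+0 mod 2 = 1
  c[14] = d·G[:,14] = (01111011110)·(00000000001) mod 2 = 0+0+0+0+0+0+0+0+0+0+0 mod 2 = 0
Codeword = 100011111011110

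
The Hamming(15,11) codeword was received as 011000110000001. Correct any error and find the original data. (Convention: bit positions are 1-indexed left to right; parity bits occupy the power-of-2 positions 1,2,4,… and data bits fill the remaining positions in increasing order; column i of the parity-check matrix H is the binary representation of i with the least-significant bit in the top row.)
Syndrome s = H · r^T (mod 2), r = 011000110000001:
  s[0] = (101010101010101)·(011000110000001) mod 2 = 0+0+1+0+0+0+1+0+0+0+0+0+0+0+1 mod 2 = 1
  s[1] = (011001100110011)·(011000110000001) mod 2 = 0+1+1+0+0+0+1+0+0+0+0+0+0+0+1 mod 2 = 0
  s[2] = (000111100001111)·(011000110000001) mod 2 = 0+0+0+0+0+0+1+0+0+0+0+0+0+0+1 mod 2 = 0
  s[3] = (000000011111111)·(011000110000001) mod 2 = 0+0+0+0+0+0+0+1+0+0+0+0+0+0+1 mod 2 = 0
Syndrome = 1000
Column 1 of H equals this syndrome → error at bit 1 (1-indexed).
Flip bit 1: 011000110000001 → 111000110000001
Extract data bits at positions {3,5,6,7,9,10,11,12,13,14,15}: 10010000001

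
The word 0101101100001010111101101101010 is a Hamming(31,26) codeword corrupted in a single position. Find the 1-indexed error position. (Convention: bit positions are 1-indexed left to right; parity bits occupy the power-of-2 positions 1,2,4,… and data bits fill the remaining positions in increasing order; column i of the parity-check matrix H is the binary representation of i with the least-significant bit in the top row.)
Syndrome s = H · r^T (mod 2), r = 0101101100001010111101101101010:
  s[0] = (1010101010101010101010101010101)·(0101101100001010111101101101010) mod 2 = 0+0+0+0+1+0+1+0+0+0+0+0+1+0+1+0+1+0+1+0+0+0+1+0+1+0+0+0+0+0+0 mod 2 = 0
  s[1] = (0110011001100110011001100110011)·(0101101100001010111101101101010) mod 2 = 0+1+0+0+0+0+1+0+0+0+0+0+0+0+1+0+0+1+1+0+0+1+1+0+0+1+0+0+0+1+0 mod 2 = 1
  s[2] = (0001111000011110000111100001111)·(0101101100001010111101101101010) mod 2 = 0+0+0+1+1+0+1+0+0+0+0+0+1+0+1+0+0+0+0+1+0+1+1+0+0+0+0+1+0+1+0 mod 2 = 0
  s[3] = (0000000111111110000000011111111)·(0101101100001010111101101101010) mod 2 = 0+0+0+0+0+0+0+1+0+0+0+0+1+0+1+0+0+0+0+0+0+0+0+0+1+1+0+1+0+1+0 mod 2 = 1
  s[4] = (0000000000000001111111111111111)·(0101101100001010111101101101010) mod 2 = 0+0+0+0+0+0+0+0+0+0+0+0+0+0+0+0+1+1+1+1+0+1+1+0+1+1+0+1+0+1+0 mod 2 = 0
Syndrome = 01010
Column i of H is the binary representation of i, so the syndrome is the binary index of the flipped bit.
Read s = 01010 with s[0] as LSB: 0·2^0 + 1·2^1 + 0·2^2 + 1·2^3 + 0·2^4 = 10.
Error is at bit position 10.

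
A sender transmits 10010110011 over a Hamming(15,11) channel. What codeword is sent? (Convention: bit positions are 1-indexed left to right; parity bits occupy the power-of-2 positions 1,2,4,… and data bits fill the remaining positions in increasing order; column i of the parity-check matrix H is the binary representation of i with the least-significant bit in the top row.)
Codeword c = d · G (mod 2), d = 10010110011:
  c[0] = d·G[:,0] = (10010110011)·(11011010101) mod 2 = 1+0+0+1+0+0+1+0+0+0+1 mod 2 = 0
  c[1] = d·G[:,1] = (10010110011)·(10110110011) mod 2 = 1+0+0+1+0+1+1+0+0+1+1 mod 2 = 0
  c[2] = d·G[:,2] = (10010110011)·(10000000000) mod 2 = 1+0+0+0+0+0+0+0+0+0+0 mod 2 = 1
  c[3] = d·G[:,3] = (10010110011)·(01110001111) mod 2 = 0+0+0+1+0+0+0+0+0+1+1 mod 2 = 1
  c[4] = d·G[:,4] = (10010110011)·(01000000000) mod 2 = 0+0+0+0+0+0+0+0+0+0+0 mod 2 = 0
  c[5] = d·G[:,5] = (10010110011)·(00100000000) mod 2 = 0+0+0+0+0+0+0+0+0+0+0 mod 2 = 0
  c[6] = d·G[:,6] = (10010110011)·(00010000000) mod 2 = 0+0+0+1+0+0+0+0+0+0+0 mod 2 = 1
  c[7] = d·G[:,7] = (10010110011)·(00001111111) mod 2 = 0+0+0+0+0+1+1+0+0+1+1 mod 2 = 0
  c[8] = d·G[:,8] = (10010110011)·(00001000000) mod 2 = 0+0+0+0+0+0+0+0+0+0+0 mod 2 = 0
  c[9] = d·G[:,9] = (10010110011)·(00000100000) mod 2 = 0+0+0+0+0+1+0+0+0+0+0 mod 2 = 1
  c[10] = d·G[:,10] = (10010110011)·(00000010000) mod 2 = 0+0+0+0+0+0+1+0+0+0+0 mod 2 = 1
  c[11] = d·G[:,11] = (10010110011)·(00000001000) mod 2 = 0+0+0+0+0+0+0+0+0+0+0 mod 2 = 0
  c[12] = d·G[:,12] = (10010110011)·(00000000100) mod 2 = 0+0+0+0+0+0+0+0+0+0+0 mod 2 = 0
  c[13] = d·G[:,13] = (10010110011)·(00000000010) mod 2 = 0+0+0+0+0+0+0+0+0+1+0 mod 2 = 1
  c[14] = d·G[:,14] = (10010110011)·(00000000001) mod 2 = 0+0+0+0+0+0+0+0+0+0+1 mod 2 = 1
Codeword = 001100100110011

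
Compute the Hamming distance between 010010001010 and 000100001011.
XOR = 010110000001, count of 1s = 4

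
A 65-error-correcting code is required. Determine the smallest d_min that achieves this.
Correcting t errors requires d_min ≥ 2t + 1 = 2·65 + 1 = 131.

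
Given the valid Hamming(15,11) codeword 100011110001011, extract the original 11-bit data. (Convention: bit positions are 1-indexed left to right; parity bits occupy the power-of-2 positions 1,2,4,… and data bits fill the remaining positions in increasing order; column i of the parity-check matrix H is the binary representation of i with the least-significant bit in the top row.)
Parity bits occupy power-of-2 positions; data bits are at positions {3,5,6,7,9,10,11,12,13,14,15} (1-indexed).
Extract: c[3]=0 c[5]=1 c[6]=1 c[7]=1 c[9]=0 c[10]=0 c[11]=0 c[12]=1 c[13]=0 c[14]=1 c[15]=1
Data = 01110001011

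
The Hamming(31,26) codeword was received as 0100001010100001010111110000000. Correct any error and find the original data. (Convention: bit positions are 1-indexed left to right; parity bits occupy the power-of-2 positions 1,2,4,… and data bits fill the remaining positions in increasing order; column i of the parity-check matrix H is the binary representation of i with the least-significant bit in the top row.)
Syndrome s = H · r^T (mod 2), r = 0100001010100001010111110000000:
  s[0] = (1010101010101010101010101010101)·(0100001010100001010111110000000) mod 2 = 0+0+0+0+0+0+1+0+1+0+1+0+0+0+0+0+0+0+0+0+1+0+1+0+0+0+0+0+0+0+0 mod 2 = 1
  s[1] = (0110011001100110011001100110011)·(0100001010100001010111110000000) mod 2 = 0+1+0+0+0+0+1+0+0+0+1+0+0+0+0+0+0+1+0+0+0+1+1+0+0+0+0+0+0+0+0 mod 2 = 0
  s[2] = (0001111000011110000111100001111)·(0100001010100001010111110000000) mod 2 = 0+0+0+0+0+0+1+0+0+0+0+0+0+0+0+0+0+0+0+1+1+1+1+0+0+0+0+0+0+0+0 mod 2 = 1
  s[3] = (0000000111111110000000011111111)·(0100001010100001010111110000000) mod 2 = 0+0+0+0+0+0+0+0+1+0+1+0+0+0+0+0+0+0+0+0+0+0+0+1+0+0+0+0+0+0+0 mod 2 = 1
  s[4] = (0000000000000001111111111111111)·(0100001010100001010111110000000) mod 2 = 0+0+0+0+0+0+0+0+0+0+0+0+0+0+0+1+0+1+0+1+1+1+1+1+0+0+0+0+0+0+0 mod 2 = 1
Syndrome = 10111
Column 29 of H equals this syndrome → error at bit 29 (1-indexed).
Flip bit 29: 0100001010100001010111110000000 → 0100001010100001010111110000100
Extract data bits at positions {3,5,6,7,9,10,11,12,13,14,15,17,18,19,20,21,22,23,24,25,26,27,28,29,30,31}: 00011010000010111110000100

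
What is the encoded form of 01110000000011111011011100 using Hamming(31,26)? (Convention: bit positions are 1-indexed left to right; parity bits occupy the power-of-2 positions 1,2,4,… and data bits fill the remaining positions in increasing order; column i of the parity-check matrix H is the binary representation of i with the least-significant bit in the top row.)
Codeword c = d · G (mod 2), d = 01110000000011111011011100:
  c[0] = d·G[:,0] = (01110000000011111011011100)·(11011010101101010101010101) mod 2 = 0+1+0+1+0+0+0+0+0+0+0+0+0+1+0+1+0+0+0+1+0+1+0+1+0+0 mod 2 = 1
  c[1] = d·G[:,1] = (01110000000011111011011100)·(10110110011011001100110011) mod 2 = 0+0+1+1+0+0+0+0+0+0+0+0+1+1+0+0+1+0+0+0+0+1+0+0+0+0 mod 2 = 0
  c[2] = d·G[:,2] = (01110000000011111011011100)·(10000000000000000000000000) mod 2 = 0+0+0+0+0+0+0+0+0+0+0+0+0+0+0+0+0+0+0+0+0+0+0+0+0+0 mod 2 = 0
  c[3] = d·G[:,3] = (01110000000011111011011100)·(01110001111000111100001111) mod 2 = 0+1+1+1+0+0+0+0+0+0+0+0+0+0+1+1+1+0+0+0+0+0+1+1+0+0 mod 2 = 0
  c[4] = d·G[:,4] = (01110000000011111011011100)·(01000000000000000000000000) mod 2 = 0+1+0+0+0+0+0+0+0+0+0+0+0+0+0+0+0+0+0+0+0+0+0+0+0+0 mod 2 = 1
  c[5] = d·G[:,5] = (01110000000011111011011100)·(00100000000000000000000000) mod 2 = 0+0+1+0+0+0+0+0+0+0+0+0+0+0+0+0+0+0+0+0+0+0+0+0+0+0 mod 2 = 1
  c[6] = d·G[:,6] = (01110000000011111011011100)·(00010000000000000000000000) mod 2 = 0+0+0+1+0+0+0+0+0+0+0+0+0+0+0+0+0+0+0+0+0+0+0+0+0+0 mod 2 = 1
  c[7] = d·G[:,7] = (01110000000011111011011100)·(00001111111000000011111111) mod 2 = 0+0+0+0+0+0+0+0+0+0+0+0+0+0+0+0+0+0+1+1+0+1+1+1+0+0 mod 2 = 1
  c[8] = d·G[:,8] = (01110000000011111011011100)·(00001000000000000000000000) mod 2 = 0+0+0+0+0+0+0+0+0+0+0+0+0+0+0+0+0+0+0+0+0+0+0+0+0+0 mod 2 = 0
  c[9] = d·G[:,9] = (01110000000011111011011100)·(00000100000000000000000000) mod 2 = 0+0+0+0+0+0+0+0+0+0+0+0+0+0+0+0+0+0+0+0+0+0+0+0+0+0 mod 2 = 0
  c[10] = d·G[:,10] = (01110000000011111011011100)·(00000010000000000000000000) mod 2 = 0+0+0+0+0+0+0+0+0+0+0+0+0+0+0+0+0+0+0+0+0+0+0+0+0+0 mod 2 = 0
  c[11] = d·G[:,11] = (01110000000011111011011100)·(00000001000000000000000000) mod 2 = 0+0+0+0+0+0+0+0+0+0+0+0+0+0+0+0+0+0+0+0+0+0+0+0+0+0 mod 2 = 0
  c[12] = d·G[:,12] = (01110000000011111011011100)·(00000000100000000000000000) mod 2 = 0+0+0+0+0+0+0+0+0+0+0+0+0+0+0+0+0+0+0+0+0+0+0+0+0+0 mod 2 = 0
  c[13] = d·G[:,13] = (01110000000011111011011100)·(00000000010000000000000000) mod 2 = 0+0+0+0+0+0+0+0+0+0+0+0+0+0+0+0+0+0+0+0+0+0+0+0+0+0 mod 2 = 0
  c[14] = d·G[:,14] = (01110000000011111011011100)·(00000000001000000000000000) mod 2 = 0+0+0+0+0+0+0+0+0+0+0+0+0+0+0+0+0+0+0+0+0+0+0+0+0+0 mod 2 = 0
  c[15] = d·G[:,15] = (01110000000011111011011100)·(00000000000111111111111111) mod 2 = 0+0+0+0+0+0+0+0+0+0+0+0+1+1+1+1+1+0+1+1+0+1+1+1+0+0 mod 2 = 0
  c[16] = d·G[:,16] = (01110000000011111011011100)·(00000000000100000000000000) mod 2 = 0+0+0+0+0+0+0+0+0+0+0+0+0+0+0+0+0+0+0+0+0+0+0+0+0+0 mod 2 = 0
  c[17] = d·G[:,17] = (01110000000011111011011100)·(00000000000010000000000000) mod 2 = 0+0+0+0+0+0+0+0+0+0+0+0+1+0+0+0+0+0+0+0+0+0+0+0+0+0 mod 2 = 1
  c[18] = d·G[:,18] = (01110000000011111011011100)·(00000000000001000000000000) mod 2 = 0+0+0+0+0+0+0+0+0+0+0+0+0+1+0+0+0+0+0+0+0+0+0+0+0+0 mod 2 = 1
  c[19] = d·G[:,19] = (01110000000011111011011100)·(00000000000000100000000000) mod 2 = 0+0+0+0+0+0+0+0+0+0+0+0+0+0+1+0+0+0+0+0+0+0+0+0+0+0 mod 2 = 1
  c[20] = d·G[:,20] = (01110000000011111011011100)·(00000000000000010000000000) mod 2 = 0+0+0+0+0+0+0+0+0+0+0+0+0+0+0+1+0+0+0+0+0+0+0+0+0+0 mod 2 = 1
  c[21] = d·G[:,21] = (01110000000011111011011100)·(00000000000000001000000000) mod 2 = 0+0+0+0+0+0+0+0+0+0+0+0+0+0+0+0+1+0+0+0+0+0+0+0+0+0 mod 2 = 1
  c[22] = d·G[:,22] = (01110000000011111011011100)·(00000000000000000100000000) mod 2 = 0+0+0+0+0+0+0+0+0+0+0+0+0+0+0+0+0+0+0+0+0+0+0+0+0+0 mod 2 = 0
  c[23] = d·G[:,23] = (01110000000011111011011100)·(00000000000000000010000000) mod 2 = 0+0+0+0+0+0+0+0+0+0+0+0+0+0+0+0+0+0+1+0+0+0+0+0+0+0 mod 2 = 1
  c[24] = d·G[:,24] = (01110000000011111011011100)·(00000000000000000001000000) mod 2 = 0+0+0+0+0+0+0+0+0+0+0+0+0+0+0+0+0+0+0+1+0+0+0+0+0+0 mod 2 = 1
  c[25] = d·G[:,25] = (01110000000011111011011100)·(00000000000000000000100000) mod 2 = 0+0+0+0+0+0+0+0+0+0+0+0+0+0+0+0+0+0+0+0+0+0+0+0+0+0 mod 2 = 0
  c[26] = d·G[:,26] = (01110000000011111011011100)·(00000000000000000000010000) mod 2 = 0+0+0+0+0+0+0+0+0+0+0+0+0+0+0+0+0+0+0+0+0+1+0+0+0+0 mod 2 = 1
  c[27] = d·G[:,27] = (01110000000011111011011100)·(00000000000000000000001000) mod 2 = 0+0+0+0+0+0+0+0+0+0+0+0+0+0+0+0+0+0+0+0+0+0+1+0+0+0 mod 2 = 1
  c[28] = d·G[:,28] = (01110000000011111011011100)·(00000000000000000000000100) mod 2 = 0+0+0+0+0+0+0+0+0+0+0+0+0+0+0+0+0+0+0+0+0+0+0+1+0+0 mod 2 = 1
  c[29] = d·G[:,29] = (01110000000011111011011100)·(00000000000000000000000010) mod 2 = 0+0+0+0+0+0+0+0+0+0+0+0+0+0+0+0+0+0+0+0+0+0+0+0+0+0 mod 2 = 0
  c[30] = d·G[:,30] = (01110000000011111011011100)·(00000000000000000000000001) mod 2 = 0+0+0+0+0+0+0+0+0+0+0+0+0+0+0+0+0+0+0+0+0+0+0+0+0+0 mod 2 = 0
Codeword = 1000111100000000011111011011100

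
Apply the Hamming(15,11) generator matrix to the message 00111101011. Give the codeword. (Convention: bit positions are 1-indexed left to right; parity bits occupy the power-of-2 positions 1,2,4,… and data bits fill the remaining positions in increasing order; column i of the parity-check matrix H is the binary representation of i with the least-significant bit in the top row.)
Codeword c = d · G (mod 2), d = 00111101011:
  c[0] = d·G[:,0] = (00111101011)·(11011010101) mod 2 = 0+0+0+1+1+0+0+0+0+0+1 mod 2 = 1
  c[1] = d·G[:,1] = (00111101011)·(10110110011) mod 2 = 0+0+1+1+0+1+0+0+0+1+1 mod 2 = 1
  c[2] = d·G[:,2] = (00111101011)·(10000000000) mod 2 = 0+0+0+0+0+0+0+0+0+0+0 mod 2 = 0
  c[3] = d·G[:,3] = (00111101011)·(01110001111) mod 2 = 0+0+1+1+0+0+0+1+0+1+1 mod 2 = 1
  c[4] = d·G[:,4] = (00111101011)·(01000000000) mod 2 = 0+0+0+0+0+0+0+0+0+0+0 mod 2 = 0
  c[5] = d·G[:,5] = (00111101011)·(00100000000) mod 2 = 0+0+1+0+0+0+0+0+0+0+0 mod 2 = 1
  c[6] = d·G[:,6] = (00111101011)·(00010000000) mod 2 = 0+0+0+1+0+0+0+0+0+0+0 mod 2 = 1
  c[7] = d·G[:,7] = (00111101011)·(00001111111) mod 2 = 0+0+0+0+1+1+0+1+0+1+1 mod 2 = 1
  c[8] = d·G[:,8] = (00111101011)·(00001000000) mod 2 = 0+0+0+0+1+0+0+0+0+0+0 mod 2 = 1
  c[9] = d·G[:,9] = (00111101011)·(00000100000) mod 2 = 0+0+0+0+0+1+0+0+0+0+0 mod 2 = 1
  c[10] = d·G[:,10] = (00111101011)·(00000010000) mod 2 = 0+0+0+0+0+0+0+0+0+0+0 mod 2 = 0
  c[11] = d·G[:,11] = (00111101011)·(00000001000) mod 2 = 0+0+0+0+0+0+0+1+0+0+0 mod 2 = 1
  c[12] = d·G[:,12] = (00111101011)·(00000000100) mod 2 = 0+0+0+0+0+0+0+0+0+0+0 mod 2 = 0
  c[13] = d·G[:,13] = (00111101011)·(00000000010) mod 2 = 0+0+0+0+0+0+0+0+0+1+0 mod 2 = 1
  c[14] = d·G[:,14] = (00111101011)·(00000000001) mod 2 = 0+0+0+0+0+0+0+0+0+0+1 mod 2 = 1
Codeword = 110101111101011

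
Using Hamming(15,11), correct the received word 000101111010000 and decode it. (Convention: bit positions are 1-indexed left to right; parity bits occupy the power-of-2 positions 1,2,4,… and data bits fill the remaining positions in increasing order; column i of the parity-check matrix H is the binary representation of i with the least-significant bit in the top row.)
Syndrome s = H · r^T (mod 2), r = 000101111010000:
  s[0] = (101010101010101)·(000101111010000) mod 2 = 0+0+0+0+0+0+1+0+1+0+1+0+0+0+0 mod 2 = 1
  s[1] = (011001100110011)·(000101111010000) mod 2 = 0+0+0+0+0+1+1+0+0+0+1+0+0+0+0 mod 2 = 1
  s[2] = (000111100001111)·(000101111010000) mod 2 = 0+0+0+1+0+1+1+0+0+0+0+0+0+0+0 mod 2 = 1
  s[3] = (000000011111111)·(000101111010000) mod 2 = 0+0+0+0+0+0+0+1+1+0+1+0+0+0+0 mod 2 = 1
Syndrome = 1111
Column 15 of H equals this syndrome → error at bit 15 (1-indexed).
Flip bit 15: 000101111010000 → 000101111010001
Extract data bits at positions {3,5,6,7,9,10,11,12,13,14,15}: 00111010001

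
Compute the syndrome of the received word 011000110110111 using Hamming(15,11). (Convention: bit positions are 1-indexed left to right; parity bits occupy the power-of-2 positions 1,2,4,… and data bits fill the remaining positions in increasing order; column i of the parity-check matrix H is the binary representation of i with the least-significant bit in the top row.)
Syndrome s = H · r^T (mod 2), r = 011000110110111:
  s[0] = (101010101010101)·(011000110110111) mod 2 = 0+0+1+0+0+0+1+0+0+0+1+0+1+0+1 mod 2 = 1
  s[1] = (011001100110011)·(011000110110111) mod 2 = 0+1+1+0+0+0+1+0+0+1+1+0+0+1+1 mod 2 = 1
  s[2] = (000111100001111)·(011000110110111) mod 2 = 0+0+0+0+0+0+1+0+0+0+0+0+1+1+1 mod 2 = 0
  s[3] = (000000011111111)·(011000110110111) mod 2 = 0+0+0+0+0+0+0+1+0+1+1+0+1+1+1 mod 2 = 0
Syndrome = 1100
Non-zero syndrome: error at position 3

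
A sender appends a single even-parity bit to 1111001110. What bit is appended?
Sum of data bits: 1+1+1+1+0+0+1+1+1+0 = 7.
7 mod 2 = 1, so parity bit = 1.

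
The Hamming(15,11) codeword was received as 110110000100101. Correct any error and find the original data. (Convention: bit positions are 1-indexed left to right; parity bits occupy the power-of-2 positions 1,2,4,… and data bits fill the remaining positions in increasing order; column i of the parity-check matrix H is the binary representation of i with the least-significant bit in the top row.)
Syndrome s = H · r^T (mod 2), r = 110110000100101:
  s[0] = (101010101010101)·(110110000100101) mod 2 = 1+0+0+0+1+0+0+0+0+0+0+0+1+0+1 mod 2 = 0
  s[1] = (011001100110011)·(110110000100101) mod 2 = 0+1+0+0+0+0+0+0+0+1+0+0+0+0+1 mod 2 = 1
  s[2] = (000111100001111)·(110110000100101) mod 2 = 0+0+0+1+1+0+0+0+0+0+0+0+1+0+1 mod 2 = 0
  s[3] = (000000011111111)·(110110000100101) mod 2 = 0+0+0+0+0+0+0+0+0+1+0+0+1+0+1 mod 2 = 1
Syndrome = 0101
Column 10 of H equals this syndrome → error at bit 10 (1-indexed).
Flip bit 10: 110110000100101 → 110110000000101
Extract data bits at positions {3,5,6,7,9,10,11,12,13,14,15}: 01000000101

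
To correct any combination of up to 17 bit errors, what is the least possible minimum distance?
Correcting t errors requires d_min ≥ 2t + 1 = 2·17 + 1 = 35.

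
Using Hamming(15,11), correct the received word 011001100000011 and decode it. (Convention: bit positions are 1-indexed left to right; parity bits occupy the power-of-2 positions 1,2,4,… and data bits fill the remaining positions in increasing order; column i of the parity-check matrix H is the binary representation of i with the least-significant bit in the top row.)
Syndrome s = H · r^T (mod 2), r = 011001100000011:
  s[0] = (101010101010101)·(011001100000011) mod 2 = 0+0+1+0+0+0+1+0+0+0+0+0+0+0+1 mod 2 = 1
  s[1] = (011001100110011)·(011001100000011) mod 2 = 0+1+1+0+0+1+1+0+0+0+0+0+0+1+1 mod 2 = 0
  s[2] = (000111100001111)·(011001100000011) mod 2 = 0+0+0+0+0+1+1+0+0+0+0+0+0+1+1 mod 2 = 0
  s[3] = (000000011111111)·(011001100000011) mod 2 = 0+0+0+0+0+0+0+0+0+0+0+0+0+1+1 mod 2 = 0
Syndrome = 1000
Column 1 of H equals this syndrome → error at bit 1 (1-indexed).
Flip bit 1: 011001100000011 → 111001100000011
Extract data bits at positions {3,5,6,7,9,10,11,12,13,14,15}: 10110000011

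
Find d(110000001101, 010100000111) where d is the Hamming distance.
XOR = 100100001010, count of 1s = 4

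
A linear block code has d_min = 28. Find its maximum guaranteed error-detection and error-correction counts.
(a) Detection requires d_min ≥ e+1, so e ≤ d_min − 1 = 27.
(b) Correction requires d_min ≥ 2t+1, so t ≤ ⌊(d_min − 1)/2⌋ = ⌊27/2⌋ = 13.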